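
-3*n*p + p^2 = p*(-3*n + p)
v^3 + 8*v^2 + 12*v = v*(v + 2)*(v + 6)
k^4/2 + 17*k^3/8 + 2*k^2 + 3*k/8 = k*(k/2 + 1/2)*(k + 1/4)*(k + 3)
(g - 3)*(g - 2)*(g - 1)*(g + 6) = g^4 - 25*g^2 + 60*g - 36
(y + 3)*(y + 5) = y^2 + 8*y + 15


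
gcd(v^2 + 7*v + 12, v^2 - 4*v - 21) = v + 3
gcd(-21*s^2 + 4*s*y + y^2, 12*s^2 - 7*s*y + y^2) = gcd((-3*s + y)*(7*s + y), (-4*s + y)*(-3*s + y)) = -3*s + y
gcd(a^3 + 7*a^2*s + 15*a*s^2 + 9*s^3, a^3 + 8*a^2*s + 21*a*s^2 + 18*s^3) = a^2 + 6*a*s + 9*s^2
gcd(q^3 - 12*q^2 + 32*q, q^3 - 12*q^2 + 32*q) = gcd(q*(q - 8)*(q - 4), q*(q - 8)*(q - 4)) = q^3 - 12*q^2 + 32*q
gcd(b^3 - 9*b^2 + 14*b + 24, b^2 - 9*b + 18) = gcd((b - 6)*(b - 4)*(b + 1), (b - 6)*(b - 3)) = b - 6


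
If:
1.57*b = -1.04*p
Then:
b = -0.662420382165605*p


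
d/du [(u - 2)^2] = 2*u - 4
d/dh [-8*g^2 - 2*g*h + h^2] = -2*g + 2*h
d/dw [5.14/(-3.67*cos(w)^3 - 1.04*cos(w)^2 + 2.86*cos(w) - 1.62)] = (-56.5914*cos(w)^2 - 10.6912*cos(w) + 14.7004)*sin(w)/(3.67*cos(w)^3 + 1.04*cos(w)^2 - 2.86*cos(w) + 1.62)^2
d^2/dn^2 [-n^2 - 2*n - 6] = -2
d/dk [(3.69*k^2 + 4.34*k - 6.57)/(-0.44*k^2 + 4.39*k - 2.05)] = (18.1087*k^2 - 20.9106*k + 19.9453)/(0.1936*k^4 - 3.8632*k^3 + 21.0761*k^2 - 17.999*k + 4.2025)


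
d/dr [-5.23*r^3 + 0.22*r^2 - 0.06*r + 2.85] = -15.69*r^2 + 0.44*r - 0.06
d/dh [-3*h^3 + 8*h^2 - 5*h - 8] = -9*h^2 + 16*h - 5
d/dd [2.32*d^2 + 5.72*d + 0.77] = 4.64*d + 5.72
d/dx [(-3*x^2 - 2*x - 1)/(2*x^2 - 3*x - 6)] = (13*x^2 + 40*x + 9)/(4*x^4 - 12*x^3 - 15*x^2 + 36*x + 36)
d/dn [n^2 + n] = 2*n + 1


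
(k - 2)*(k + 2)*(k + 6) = k^3 + 6*k^2 - 4*k - 24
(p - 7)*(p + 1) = p^2 - 6*p - 7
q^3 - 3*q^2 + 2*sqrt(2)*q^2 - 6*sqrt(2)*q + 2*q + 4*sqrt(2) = (q - 2)*(q - 1)*(q + 2*sqrt(2))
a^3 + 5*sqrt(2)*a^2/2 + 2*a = a*(a + sqrt(2)/2)*(a + 2*sqrt(2))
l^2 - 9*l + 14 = (l - 7)*(l - 2)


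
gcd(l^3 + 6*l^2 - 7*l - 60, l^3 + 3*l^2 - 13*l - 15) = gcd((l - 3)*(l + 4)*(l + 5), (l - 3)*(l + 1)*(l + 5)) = l^2 + 2*l - 15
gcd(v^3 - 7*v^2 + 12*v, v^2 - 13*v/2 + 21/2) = v - 3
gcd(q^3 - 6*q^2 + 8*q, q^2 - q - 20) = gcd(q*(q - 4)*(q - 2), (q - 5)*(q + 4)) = 1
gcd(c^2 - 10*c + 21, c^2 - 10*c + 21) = c^2 - 10*c + 21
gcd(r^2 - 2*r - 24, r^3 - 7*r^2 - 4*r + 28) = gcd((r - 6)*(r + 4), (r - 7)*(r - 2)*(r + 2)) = 1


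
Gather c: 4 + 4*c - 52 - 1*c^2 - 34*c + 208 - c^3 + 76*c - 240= -c^3 - c^2 + 46*c - 80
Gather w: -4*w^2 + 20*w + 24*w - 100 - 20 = -4*w^2 + 44*w - 120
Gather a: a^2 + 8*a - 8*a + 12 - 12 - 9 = a^2 - 9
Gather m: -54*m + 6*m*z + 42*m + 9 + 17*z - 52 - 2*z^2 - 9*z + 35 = m*(6*z - 12) - 2*z^2 + 8*z - 8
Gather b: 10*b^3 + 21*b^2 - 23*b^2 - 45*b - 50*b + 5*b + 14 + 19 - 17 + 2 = 10*b^3 - 2*b^2 - 90*b + 18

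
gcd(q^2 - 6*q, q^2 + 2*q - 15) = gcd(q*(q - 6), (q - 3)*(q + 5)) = 1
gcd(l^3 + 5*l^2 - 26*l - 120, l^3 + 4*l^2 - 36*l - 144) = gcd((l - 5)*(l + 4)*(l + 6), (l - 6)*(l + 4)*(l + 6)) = l^2 + 10*l + 24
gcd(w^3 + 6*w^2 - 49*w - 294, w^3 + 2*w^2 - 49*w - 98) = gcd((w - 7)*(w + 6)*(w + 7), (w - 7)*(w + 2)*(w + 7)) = w^2 - 49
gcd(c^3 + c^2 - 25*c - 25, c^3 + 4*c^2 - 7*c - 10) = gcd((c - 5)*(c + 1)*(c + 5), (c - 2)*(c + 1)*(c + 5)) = c^2 + 6*c + 5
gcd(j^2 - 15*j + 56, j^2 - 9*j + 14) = j - 7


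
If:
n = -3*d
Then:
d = -n/3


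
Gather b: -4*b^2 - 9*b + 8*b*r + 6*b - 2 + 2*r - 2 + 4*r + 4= -4*b^2 + b*(8*r - 3) + 6*r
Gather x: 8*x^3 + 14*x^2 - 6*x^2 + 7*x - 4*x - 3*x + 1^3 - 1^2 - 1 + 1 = 8*x^3 + 8*x^2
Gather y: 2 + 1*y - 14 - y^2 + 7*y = -y^2 + 8*y - 12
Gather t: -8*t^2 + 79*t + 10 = -8*t^2 + 79*t + 10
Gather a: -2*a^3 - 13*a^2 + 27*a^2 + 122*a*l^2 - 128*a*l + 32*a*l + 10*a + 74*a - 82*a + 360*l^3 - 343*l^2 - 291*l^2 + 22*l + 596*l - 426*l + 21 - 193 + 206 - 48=-2*a^3 + 14*a^2 + a*(122*l^2 - 96*l + 2) + 360*l^3 - 634*l^2 + 192*l - 14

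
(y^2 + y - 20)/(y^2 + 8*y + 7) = (y^2 + y - 20)/(y^2 + 8*y + 7)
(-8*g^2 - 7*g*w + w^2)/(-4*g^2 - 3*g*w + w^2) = (-8*g + w)/(-4*g + w)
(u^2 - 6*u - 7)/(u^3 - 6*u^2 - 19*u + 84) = (u + 1)/(u^2 + u - 12)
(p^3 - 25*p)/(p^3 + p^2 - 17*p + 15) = p*(p - 5)/(p^2 - 4*p + 3)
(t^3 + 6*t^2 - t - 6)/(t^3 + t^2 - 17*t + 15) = (t^2 + 7*t + 6)/(t^2 + 2*t - 15)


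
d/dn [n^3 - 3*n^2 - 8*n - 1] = 3*n^2 - 6*n - 8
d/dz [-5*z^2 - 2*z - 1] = -10*z - 2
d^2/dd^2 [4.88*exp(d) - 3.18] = 4.88*exp(d)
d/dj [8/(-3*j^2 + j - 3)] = 8*(6*j - 1)/(3*j^2 - j + 3)^2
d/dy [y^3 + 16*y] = 3*y^2 + 16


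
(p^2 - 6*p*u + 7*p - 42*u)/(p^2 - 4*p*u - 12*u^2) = (p + 7)/(p + 2*u)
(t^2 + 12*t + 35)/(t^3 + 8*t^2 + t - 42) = (t + 5)/(t^2 + t - 6)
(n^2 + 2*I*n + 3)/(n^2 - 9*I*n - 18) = (n^2 + 2*I*n + 3)/(n^2 - 9*I*n - 18)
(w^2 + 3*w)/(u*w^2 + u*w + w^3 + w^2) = (w + 3)/(u*w + u + w^2 + w)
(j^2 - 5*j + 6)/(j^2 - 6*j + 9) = (j - 2)/(j - 3)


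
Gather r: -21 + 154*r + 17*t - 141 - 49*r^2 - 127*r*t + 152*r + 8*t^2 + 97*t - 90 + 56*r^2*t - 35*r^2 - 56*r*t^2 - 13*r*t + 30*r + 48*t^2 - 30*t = r^2*(56*t - 84) + r*(-56*t^2 - 140*t + 336) + 56*t^2 + 84*t - 252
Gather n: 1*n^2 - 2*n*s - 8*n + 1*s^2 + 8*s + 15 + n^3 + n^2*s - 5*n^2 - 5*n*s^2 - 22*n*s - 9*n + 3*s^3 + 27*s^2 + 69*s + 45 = n^3 + n^2*(s - 4) + n*(-5*s^2 - 24*s - 17) + 3*s^3 + 28*s^2 + 77*s + 60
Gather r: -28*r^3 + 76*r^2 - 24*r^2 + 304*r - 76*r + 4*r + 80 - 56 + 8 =-28*r^3 + 52*r^2 + 232*r + 32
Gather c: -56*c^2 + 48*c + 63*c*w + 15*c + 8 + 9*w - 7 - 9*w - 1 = -56*c^2 + c*(63*w + 63)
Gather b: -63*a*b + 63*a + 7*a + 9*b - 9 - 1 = 70*a + b*(9 - 63*a) - 10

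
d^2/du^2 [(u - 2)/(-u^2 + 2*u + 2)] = 2*(4*(u - 2)*(u - 1)^2 + (3*u - 4)*(-u^2 + 2*u + 2))/(-u^2 + 2*u + 2)^3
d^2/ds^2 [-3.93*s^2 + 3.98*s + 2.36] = -7.86000000000000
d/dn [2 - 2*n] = -2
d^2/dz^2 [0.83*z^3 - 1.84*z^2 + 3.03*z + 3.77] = 4.98*z - 3.68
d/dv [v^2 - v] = 2*v - 1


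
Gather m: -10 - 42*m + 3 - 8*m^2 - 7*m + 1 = -8*m^2 - 49*m - 6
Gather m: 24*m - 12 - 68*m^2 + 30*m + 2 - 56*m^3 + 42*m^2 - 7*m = -56*m^3 - 26*m^2 + 47*m - 10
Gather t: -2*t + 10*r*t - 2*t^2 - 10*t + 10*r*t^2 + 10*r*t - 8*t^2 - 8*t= t^2*(10*r - 10) + t*(20*r - 20)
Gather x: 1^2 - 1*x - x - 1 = -2*x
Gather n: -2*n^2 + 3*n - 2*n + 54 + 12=-2*n^2 + n + 66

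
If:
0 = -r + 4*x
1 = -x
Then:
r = -4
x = -1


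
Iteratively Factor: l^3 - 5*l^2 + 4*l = (l - 1)*(l^2 - 4*l) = (l - 4)*(l - 1)*(l)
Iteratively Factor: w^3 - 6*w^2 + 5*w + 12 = (w + 1)*(w^2 - 7*w + 12) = (w - 3)*(w + 1)*(w - 4)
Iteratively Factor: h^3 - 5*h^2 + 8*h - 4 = (h - 2)*(h^2 - 3*h + 2) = (h - 2)*(h - 1)*(h - 2)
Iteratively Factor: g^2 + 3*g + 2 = (g + 2)*(g + 1)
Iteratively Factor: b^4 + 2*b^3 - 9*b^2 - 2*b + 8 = (b - 2)*(b^3 + 4*b^2 - b - 4) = (b - 2)*(b + 4)*(b^2 - 1) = (b - 2)*(b - 1)*(b + 4)*(b + 1)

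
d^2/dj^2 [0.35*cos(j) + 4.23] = -0.35*cos(j)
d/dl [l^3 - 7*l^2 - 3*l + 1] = 3*l^2 - 14*l - 3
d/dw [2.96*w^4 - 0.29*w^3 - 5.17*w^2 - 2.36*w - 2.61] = 11.84*w^3 - 0.87*w^2 - 10.34*w - 2.36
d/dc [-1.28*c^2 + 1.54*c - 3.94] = 1.54 - 2.56*c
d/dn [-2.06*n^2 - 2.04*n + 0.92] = -4.12*n - 2.04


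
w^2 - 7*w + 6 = (w - 6)*(w - 1)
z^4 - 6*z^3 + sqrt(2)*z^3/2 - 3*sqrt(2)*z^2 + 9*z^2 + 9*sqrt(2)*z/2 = z*(z - 3)^2*(z + sqrt(2)/2)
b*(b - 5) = b^2 - 5*b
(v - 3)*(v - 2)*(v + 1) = v^3 - 4*v^2 + v + 6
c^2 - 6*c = c*(c - 6)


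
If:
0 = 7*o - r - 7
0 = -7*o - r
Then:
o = 1/2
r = -7/2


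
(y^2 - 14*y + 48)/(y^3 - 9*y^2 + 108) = (y - 8)/(y^2 - 3*y - 18)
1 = 1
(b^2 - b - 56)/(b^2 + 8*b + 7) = (b - 8)/(b + 1)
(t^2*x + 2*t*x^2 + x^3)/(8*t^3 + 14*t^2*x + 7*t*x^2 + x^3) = x*(t + x)/(8*t^2 + 6*t*x + x^2)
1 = 1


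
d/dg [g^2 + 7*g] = 2*g + 7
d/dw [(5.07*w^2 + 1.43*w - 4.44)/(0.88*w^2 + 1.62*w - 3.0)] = (6.955*w^2 - 22.6056*w + 2.9028)/(0.7744*w^4 + 2.8512*w^3 - 2.6556*w^2 - 9.72*w + 9.0)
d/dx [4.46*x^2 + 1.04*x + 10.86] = 8.92*x + 1.04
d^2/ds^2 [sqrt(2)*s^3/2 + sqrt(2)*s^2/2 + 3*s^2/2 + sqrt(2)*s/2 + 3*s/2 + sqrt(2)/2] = 3*sqrt(2)*s + sqrt(2) + 3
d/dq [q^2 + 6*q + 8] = 2*q + 6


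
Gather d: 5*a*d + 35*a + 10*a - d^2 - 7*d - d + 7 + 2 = 45*a - d^2 + d*(5*a - 8) + 9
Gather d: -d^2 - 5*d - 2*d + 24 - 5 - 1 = -d^2 - 7*d + 18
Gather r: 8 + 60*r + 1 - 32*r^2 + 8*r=-32*r^2 + 68*r + 9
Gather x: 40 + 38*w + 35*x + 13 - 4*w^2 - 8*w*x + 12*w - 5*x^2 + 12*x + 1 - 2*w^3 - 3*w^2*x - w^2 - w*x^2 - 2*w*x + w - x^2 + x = -2*w^3 - 5*w^2 + 51*w + x^2*(-w - 6) + x*(-3*w^2 - 10*w + 48) + 54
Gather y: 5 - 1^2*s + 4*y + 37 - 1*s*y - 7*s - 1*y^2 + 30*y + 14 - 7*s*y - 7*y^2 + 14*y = -8*s - 8*y^2 + y*(48 - 8*s) + 56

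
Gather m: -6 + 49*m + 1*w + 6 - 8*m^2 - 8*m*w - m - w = -8*m^2 + m*(48 - 8*w)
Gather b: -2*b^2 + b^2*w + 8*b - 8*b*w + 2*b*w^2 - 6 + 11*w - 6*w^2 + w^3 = b^2*(w - 2) + b*(2*w^2 - 8*w + 8) + w^3 - 6*w^2 + 11*w - 6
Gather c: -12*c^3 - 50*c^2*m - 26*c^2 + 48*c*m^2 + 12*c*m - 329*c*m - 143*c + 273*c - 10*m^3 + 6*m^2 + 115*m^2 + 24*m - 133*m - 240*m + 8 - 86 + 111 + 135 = -12*c^3 + c^2*(-50*m - 26) + c*(48*m^2 - 317*m + 130) - 10*m^3 + 121*m^2 - 349*m + 168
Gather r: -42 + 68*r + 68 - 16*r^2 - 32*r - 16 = -16*r^2 + 36*r + 10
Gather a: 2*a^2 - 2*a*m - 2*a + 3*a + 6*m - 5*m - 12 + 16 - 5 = 2*a^2 + a*(1 - 2*m) + m - 1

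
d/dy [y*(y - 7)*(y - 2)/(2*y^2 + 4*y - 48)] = (y^4 + 4*y^3 - 104*y^2 + 432*y - 336)/(2*(y^4 + 4*y^3 - 44*y^2 - 96*y + 576))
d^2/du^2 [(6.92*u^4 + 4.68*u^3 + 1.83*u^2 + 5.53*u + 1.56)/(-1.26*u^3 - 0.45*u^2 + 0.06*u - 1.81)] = (2.8421709430404e-14*u^8 - 4.35239999999999*u^6 + 41.0121360000001*u^5 + 44.747964*u^4 + 60.716262*u^3 - 109.901814*u^2 - 43.368642*u - 10.661634)/(2.000376*u^9 + 2.14326*u^8 + 0.479682*u^7 + 8.507673*u^6 + 6.134778*u^5 + 0.283419*u^4 + 12.090222*u^3 + 4.442283*u^2 - 0.589698*u + 5.929741)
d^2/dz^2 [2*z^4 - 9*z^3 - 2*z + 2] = 6*z*(4*z - 9)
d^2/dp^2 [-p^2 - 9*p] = -2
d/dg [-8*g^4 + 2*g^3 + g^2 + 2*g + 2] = -32*g^3 + 6*g^2 + 2*g + 2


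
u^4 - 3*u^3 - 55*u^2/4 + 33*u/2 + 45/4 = (u - 5)*(u - 3/2)*(u + 1/2)*(u + 3)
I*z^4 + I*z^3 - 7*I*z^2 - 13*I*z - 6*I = (z - 3)*(z + 1)*(z + 2)*(I*z + I)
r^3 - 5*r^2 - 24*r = r*(r - 8)*(r + 3)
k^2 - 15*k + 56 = (k - 8)*(k - 7)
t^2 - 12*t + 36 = (t - 6)^2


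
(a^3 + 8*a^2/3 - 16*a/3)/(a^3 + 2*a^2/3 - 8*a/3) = (a + 4)/(a + 2)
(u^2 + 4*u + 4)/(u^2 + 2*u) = (u + 2)/u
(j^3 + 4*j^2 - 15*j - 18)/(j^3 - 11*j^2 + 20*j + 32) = (j^2 + 3*j - 18)/(j^2 - 12*j + 32)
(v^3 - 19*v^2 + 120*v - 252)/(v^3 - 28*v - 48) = (v^2 - 13*v + 42)/(v^2 + 6*v + 8)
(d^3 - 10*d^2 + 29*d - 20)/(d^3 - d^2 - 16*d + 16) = (d - 5)/(d + 4)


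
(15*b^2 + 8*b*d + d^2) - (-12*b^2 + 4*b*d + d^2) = 27*b^2 + 4*b*d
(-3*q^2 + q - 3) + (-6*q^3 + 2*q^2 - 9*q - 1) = -6*q^3 - q^2 - 8*q - 4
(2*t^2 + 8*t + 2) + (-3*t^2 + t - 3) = -t^2 + 9*t - 1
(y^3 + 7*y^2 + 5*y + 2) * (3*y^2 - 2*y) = 3*y^5 + 19*y^4 + y^3 - 4*y^2 - 4*y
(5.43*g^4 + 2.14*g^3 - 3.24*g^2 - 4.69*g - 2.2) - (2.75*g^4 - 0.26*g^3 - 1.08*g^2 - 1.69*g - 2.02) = 2.68*g^4 + 2.4*g^3 - 2.16*g^2 - 3.0*g - 0.18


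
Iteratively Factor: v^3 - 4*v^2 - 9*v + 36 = (v + 3)*(v^2 - 7*v + 12) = (v - 4)*(v + 3)*(v - 3)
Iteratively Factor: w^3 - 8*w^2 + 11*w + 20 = (w - 4)*(w^2 - 4*w - 5) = (w - 4)*(w + 1)*(w - 5)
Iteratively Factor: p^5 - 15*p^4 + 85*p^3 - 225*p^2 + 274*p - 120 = (p - 1)*(p^4 - 14*p^3 + 71*p^2 - 154*p + 120) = (p - 3)*(p - 1)*(p^3 - 11*p^2 + 38*p - 40) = (p - 3)*(p - 2)*(p - 1)*(p^2 - 9*p + 20) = (p - 5)*(p - 3)*(p - 2)*(p - 1)*(p - 4)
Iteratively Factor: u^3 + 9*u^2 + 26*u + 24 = (u + 2)*(u^2 + 7*u + 12) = (u + 2)*(u + 4)*(u + 3)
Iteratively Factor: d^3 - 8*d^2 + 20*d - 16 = (d - 4)*(d^2 - 4*d + 4) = (d - 4)*(d - 2)*(d - 2)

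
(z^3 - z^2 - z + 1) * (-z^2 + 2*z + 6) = -z^5 + 3*z^4 + 5*z^3 - 9*z^2 - 4*z + 6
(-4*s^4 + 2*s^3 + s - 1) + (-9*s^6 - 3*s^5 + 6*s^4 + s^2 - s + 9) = -9*s^6 - 3*s^5 + 2*s^4 + 2*s^3 + s^2 + 8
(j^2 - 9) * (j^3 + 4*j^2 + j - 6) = j^5 + 4*j^4 - 8*j^3 - 42*j^2 - 9*j + 54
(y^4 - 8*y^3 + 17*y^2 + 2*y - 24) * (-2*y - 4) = -2*y^5 + 12*y^4 - 2*y^3 - 72*y^2 + 40*y + 96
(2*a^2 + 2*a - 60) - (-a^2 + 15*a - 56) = 3*a^2 - 13*a - 4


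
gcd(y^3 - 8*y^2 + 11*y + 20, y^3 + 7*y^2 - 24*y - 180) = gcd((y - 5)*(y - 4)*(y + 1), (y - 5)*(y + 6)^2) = y - 5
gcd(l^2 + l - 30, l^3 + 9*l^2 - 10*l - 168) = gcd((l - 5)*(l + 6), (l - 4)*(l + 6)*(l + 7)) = l + 6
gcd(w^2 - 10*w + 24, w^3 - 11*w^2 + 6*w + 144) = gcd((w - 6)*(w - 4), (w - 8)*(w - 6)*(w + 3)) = w - 6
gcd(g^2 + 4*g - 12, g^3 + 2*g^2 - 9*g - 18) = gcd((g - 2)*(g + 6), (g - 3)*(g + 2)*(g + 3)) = 1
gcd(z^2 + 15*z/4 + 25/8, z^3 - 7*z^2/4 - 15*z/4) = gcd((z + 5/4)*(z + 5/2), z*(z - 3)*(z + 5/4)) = z + 5/4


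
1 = 1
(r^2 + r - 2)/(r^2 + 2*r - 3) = (r + 2)/(r + 3)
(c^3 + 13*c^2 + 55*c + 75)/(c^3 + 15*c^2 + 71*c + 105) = (c + 5)/(c + 7)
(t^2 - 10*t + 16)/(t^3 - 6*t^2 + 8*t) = (t - 8)/(t*(t - 4))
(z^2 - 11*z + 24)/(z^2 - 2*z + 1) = (z^2 - 11*z + 24)/(z^2 - 2*z + 1)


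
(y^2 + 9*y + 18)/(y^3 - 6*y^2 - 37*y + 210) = (y + 3)/(y^2 - 12*y + 35)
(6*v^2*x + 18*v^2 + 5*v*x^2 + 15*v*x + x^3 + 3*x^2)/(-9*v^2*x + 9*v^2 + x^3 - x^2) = (2*v*x + 6*v + x^2 + 3*x)/(-3*v*x + 3*v + x^2 - x)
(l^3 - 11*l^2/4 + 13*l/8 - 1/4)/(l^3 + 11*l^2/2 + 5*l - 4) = (4*l^2 - 9*l + 2)/(4*(l^2 + 6*l + 8))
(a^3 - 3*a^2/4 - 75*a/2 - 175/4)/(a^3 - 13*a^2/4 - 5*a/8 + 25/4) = 2*(a^2 - 2*a - 35)/(2*a^2 - 9*a + 10)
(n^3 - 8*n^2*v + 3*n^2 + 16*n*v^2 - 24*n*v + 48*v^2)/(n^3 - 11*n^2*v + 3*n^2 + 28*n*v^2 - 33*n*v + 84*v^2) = (-n + 4*v)/(-n + 7*v)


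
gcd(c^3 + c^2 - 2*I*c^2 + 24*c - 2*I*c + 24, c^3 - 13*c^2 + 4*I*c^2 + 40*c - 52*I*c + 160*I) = c + 4*I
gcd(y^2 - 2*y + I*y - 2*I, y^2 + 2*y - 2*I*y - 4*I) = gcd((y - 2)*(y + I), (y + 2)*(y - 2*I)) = 1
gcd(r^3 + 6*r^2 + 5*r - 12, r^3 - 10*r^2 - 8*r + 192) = r + 4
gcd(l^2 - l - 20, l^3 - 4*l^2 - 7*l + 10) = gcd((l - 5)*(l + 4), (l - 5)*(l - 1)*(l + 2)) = l - 5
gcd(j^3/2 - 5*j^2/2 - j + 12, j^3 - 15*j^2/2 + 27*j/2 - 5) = 1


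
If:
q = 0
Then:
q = 0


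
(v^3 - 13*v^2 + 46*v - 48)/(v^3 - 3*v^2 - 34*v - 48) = (v^2 - 5*v + 6)/(v^2 + 5*v + 6)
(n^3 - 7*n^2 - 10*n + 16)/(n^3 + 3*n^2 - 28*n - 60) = (n^2 - 9*n + 8)/(n^2 + n - 30)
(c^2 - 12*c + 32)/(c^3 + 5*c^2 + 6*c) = (c^2 - 12*c + 32)/(c*(c^2 + 5*c + 6))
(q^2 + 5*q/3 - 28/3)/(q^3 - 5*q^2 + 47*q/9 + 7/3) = 3*(q + 4)/(3*q^2 - 8*q - 3)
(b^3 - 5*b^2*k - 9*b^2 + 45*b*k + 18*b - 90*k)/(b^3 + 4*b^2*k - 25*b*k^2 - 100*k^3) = (b^2 - 9*b + 18)/(b^2 + 9*b*k + 20*k^2)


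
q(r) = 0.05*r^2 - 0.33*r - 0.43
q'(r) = 0.1*r - 0.33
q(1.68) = -0.84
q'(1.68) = -0.16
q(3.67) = -0.97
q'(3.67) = 0.04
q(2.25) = -0.92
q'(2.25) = -0.10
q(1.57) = -0.82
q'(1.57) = -0.17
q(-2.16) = 0.52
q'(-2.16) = -0.55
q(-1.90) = 0.38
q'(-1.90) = -0.52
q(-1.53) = 0.19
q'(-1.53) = -0.48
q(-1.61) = 0.23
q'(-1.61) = -0.49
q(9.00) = 0.65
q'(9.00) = 0.57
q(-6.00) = 3.35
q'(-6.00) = -0.93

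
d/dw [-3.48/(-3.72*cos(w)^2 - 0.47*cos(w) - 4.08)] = (25.8912*cos(w) + 1.6356)*sin(w)/(3.72*cos(w)^2 + 0.47*cos(w) + 4.08)^2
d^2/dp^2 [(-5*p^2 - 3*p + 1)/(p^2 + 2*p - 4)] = 2*(7*p^3 - 57*p^2 - 30*p - 96)/(p^6 + 6*p^5 - 40*p^3 + 96*p - 64)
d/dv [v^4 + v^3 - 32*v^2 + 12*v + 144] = 4*v^3 + 3*v^2 - 64*v + 12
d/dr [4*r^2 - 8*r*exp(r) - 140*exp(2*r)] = -8*r*exp(r) + 8*r - 280*exp(2*r) - 8*exp(r)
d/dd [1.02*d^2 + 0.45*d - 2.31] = 2.04*d + 0.45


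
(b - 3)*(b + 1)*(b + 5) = b^3 + 3*b^2 - 13*b - 15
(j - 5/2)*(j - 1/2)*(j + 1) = j^3 - 2*j^2 - 7*j/4 + 5/4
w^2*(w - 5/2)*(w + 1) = w^4 - 3*w^3/2 - 5*w^2/2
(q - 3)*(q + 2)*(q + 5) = q^3 + 4*q^2 - 11*q - 30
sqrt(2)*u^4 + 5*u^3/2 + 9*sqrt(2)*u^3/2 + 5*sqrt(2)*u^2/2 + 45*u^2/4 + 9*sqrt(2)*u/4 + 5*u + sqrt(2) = (u + 1/2)*(u + 4)*(u + sqrt(2))*(sqrt(2)*u + 1/2)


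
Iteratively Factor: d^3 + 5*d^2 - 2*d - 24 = (d + 3)*(d^2 + 2*d - 8) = (d - 2)*(d + 3)*(d + 4)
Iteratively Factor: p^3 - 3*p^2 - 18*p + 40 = (p - 2)*(p^2 - p - 20) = (p - 5)*(p - 2)*(p + 4)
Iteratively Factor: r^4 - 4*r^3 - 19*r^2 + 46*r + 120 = (r + 2)*(r^3 - 6*r^2 - 7*r + 60) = (r - 4)*(r + 2)*(r^2 - 2*r - 15) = (r - 5)*(r - 4)*(r + 2)*(r + 3)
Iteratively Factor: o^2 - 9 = (o + 3)*(o - 3)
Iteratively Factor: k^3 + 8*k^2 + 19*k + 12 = (k + 3)*(k^2 + 5*k + 4) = (k + 3)*(k + 4)*(k + 1)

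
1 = 1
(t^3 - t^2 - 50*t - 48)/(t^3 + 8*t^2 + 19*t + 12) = (t^2 - 2*t - 48)/(t^2 + 7*t + 12)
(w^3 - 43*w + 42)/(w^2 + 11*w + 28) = (w^2 - 7*w + 6)/(w + 4)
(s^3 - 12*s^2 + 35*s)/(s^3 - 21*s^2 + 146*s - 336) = s*(s - 5)/(s^2 - 14*s + 48)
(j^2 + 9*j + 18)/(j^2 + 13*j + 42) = (j + 3)/(j + 7)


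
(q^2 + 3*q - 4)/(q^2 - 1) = (q + 4)/(q + 1)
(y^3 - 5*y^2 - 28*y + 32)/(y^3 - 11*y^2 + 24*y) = (y^2 + 3*y - 4)/(y*(y - 3))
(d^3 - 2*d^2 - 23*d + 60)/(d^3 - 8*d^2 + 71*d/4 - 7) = 4*(d^2 + 2*d - 15)/(4*d^2 - 16*d + 7)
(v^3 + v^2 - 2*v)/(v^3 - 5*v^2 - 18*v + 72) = v*(v^2 + v - 2)/(v^3 - 5*v^2 - 18*v + 72)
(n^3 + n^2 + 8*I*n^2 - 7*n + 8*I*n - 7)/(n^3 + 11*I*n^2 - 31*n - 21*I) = (n + 1)/(n + 3*I)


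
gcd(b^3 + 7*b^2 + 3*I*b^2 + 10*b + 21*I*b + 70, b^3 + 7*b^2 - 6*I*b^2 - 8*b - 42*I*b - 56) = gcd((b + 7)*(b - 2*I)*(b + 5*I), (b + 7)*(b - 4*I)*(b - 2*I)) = b^2 + b*(7 - 2*I) - 14*I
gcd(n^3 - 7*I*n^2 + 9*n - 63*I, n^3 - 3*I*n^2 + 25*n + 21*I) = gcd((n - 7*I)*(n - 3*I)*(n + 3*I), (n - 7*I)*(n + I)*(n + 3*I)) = n^2 - 4*I*n + 21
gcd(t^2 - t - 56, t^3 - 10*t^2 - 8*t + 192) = t - 8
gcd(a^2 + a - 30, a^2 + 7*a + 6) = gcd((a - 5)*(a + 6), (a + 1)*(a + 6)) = a + 6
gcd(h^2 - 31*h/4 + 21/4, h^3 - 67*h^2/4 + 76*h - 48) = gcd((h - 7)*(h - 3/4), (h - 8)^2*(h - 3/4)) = h - 3/4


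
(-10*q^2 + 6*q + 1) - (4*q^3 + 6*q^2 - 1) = -4*q^3 - 16*q^2 + 6*q + 2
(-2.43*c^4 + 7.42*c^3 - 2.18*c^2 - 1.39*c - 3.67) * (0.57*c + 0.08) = -1.3851*c^5 + 4.035*c^4 - 0.649*c^3 - 0.9667*c^2 - 2.2031*c - 0.2936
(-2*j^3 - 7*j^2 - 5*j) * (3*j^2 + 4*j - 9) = -6*j^5 - 29*j^4 - 25*j^3 + 43*j^2 + 45*j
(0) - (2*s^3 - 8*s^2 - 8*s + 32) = -2*s^3 + 8*s^2 + 8*s - 32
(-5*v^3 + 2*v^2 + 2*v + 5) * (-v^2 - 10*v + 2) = 5*v^5 + 48*v^4 - 32*v^3 - 21*v^2 - 46*v + 10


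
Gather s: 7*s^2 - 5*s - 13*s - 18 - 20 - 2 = 7*s^2 - 18*s - 40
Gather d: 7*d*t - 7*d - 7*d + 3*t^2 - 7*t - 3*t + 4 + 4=d*(7*t - 14) + 3*t^2 - 10*t + 8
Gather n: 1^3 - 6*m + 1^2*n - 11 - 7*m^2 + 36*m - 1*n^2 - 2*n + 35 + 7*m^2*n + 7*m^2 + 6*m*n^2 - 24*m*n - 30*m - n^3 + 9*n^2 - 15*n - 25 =-n^3 + n^2*(6*m + 8) + n*(7*m^2 - 24*m - 16)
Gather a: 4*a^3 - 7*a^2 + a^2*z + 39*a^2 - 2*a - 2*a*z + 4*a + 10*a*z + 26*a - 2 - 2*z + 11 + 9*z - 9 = 4*a^3 + a^2*(z + 32) + a*(8*z + 28) + 7*z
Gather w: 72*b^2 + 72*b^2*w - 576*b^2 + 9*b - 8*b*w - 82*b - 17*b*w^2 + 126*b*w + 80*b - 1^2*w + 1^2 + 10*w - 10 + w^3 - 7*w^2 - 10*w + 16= -504*b^2 + 7*b + w^3 + w^2*(-17*b - 7) + w*(72*b^2 + 118*b - 1) + 7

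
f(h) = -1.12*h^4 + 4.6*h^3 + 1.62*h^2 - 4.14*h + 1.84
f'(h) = -4.48*h^3 + 13.8*h^2 + 3.24*h - 4.14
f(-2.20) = -56.43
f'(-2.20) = 103.23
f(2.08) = 20.67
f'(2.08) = 21.99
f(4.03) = 17.12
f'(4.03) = -60.18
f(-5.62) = -1857.53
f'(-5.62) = 1208.74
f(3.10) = 38.18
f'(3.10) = 5.06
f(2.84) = 35.66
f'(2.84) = 13.75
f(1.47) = 8.64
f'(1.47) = 16.21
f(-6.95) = -4048.48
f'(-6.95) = 2143.86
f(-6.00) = -2360.12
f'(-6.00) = 1440.90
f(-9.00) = -10531.40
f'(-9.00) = 4350.42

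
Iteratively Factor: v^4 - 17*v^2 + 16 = (v - 1)*(v^3 + v^2 - 16*v - 16) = (v - 1)*(v + 4)*(v^2 - 3*v - 4) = (v - 4)*(v - 1)*(v + 4)*(v + 1)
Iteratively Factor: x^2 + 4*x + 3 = (x + 1)*(x + 3)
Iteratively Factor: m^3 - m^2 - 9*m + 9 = (m - 1)*(m^2 - 9) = (m - 1)*(m + 3)*(m - 3)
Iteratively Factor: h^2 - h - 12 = (h + 3)*(h - 4)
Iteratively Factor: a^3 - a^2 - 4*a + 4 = (a - 2)*(a^2 + a - 2) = (a - 2)*(a - 1)*(a + 2)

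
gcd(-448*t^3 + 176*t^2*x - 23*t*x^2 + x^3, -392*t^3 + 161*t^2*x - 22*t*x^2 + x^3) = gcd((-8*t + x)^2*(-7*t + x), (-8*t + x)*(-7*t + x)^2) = 56*t^2 - 15*t*x + x^2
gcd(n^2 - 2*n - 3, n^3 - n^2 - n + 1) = n + 1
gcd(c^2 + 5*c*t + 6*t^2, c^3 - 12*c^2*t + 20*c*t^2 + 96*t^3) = c + 2*t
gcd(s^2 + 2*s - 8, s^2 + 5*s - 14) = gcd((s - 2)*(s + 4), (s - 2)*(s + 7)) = s - 2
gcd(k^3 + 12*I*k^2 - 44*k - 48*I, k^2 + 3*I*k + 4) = k + 4*I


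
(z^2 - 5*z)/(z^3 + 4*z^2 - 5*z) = (z - 5)/(z^2 + 4*z - 5)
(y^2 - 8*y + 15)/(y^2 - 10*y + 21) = (y - 5)/(y - 7)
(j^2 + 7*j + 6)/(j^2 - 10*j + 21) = (j^2 + 7*j + 6)/(j^2 - 10*j + 21)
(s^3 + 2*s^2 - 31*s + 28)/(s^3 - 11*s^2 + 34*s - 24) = (s + 7)/(s - 6)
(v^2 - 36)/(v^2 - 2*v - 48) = (v - 6)/(v - 8)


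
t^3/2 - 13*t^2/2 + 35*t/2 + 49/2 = (t/2 + 1/2)*(t - 7)^2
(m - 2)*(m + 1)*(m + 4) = m^3 + 3*m^2 - 6*m - 8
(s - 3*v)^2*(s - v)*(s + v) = s^4 - 6*s^3*v + 8*s^2*v^2 + 6*s*v^3 - 9*v^4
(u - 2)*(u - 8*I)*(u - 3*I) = u^3 - 2*u^2 - 11*I*u^2 - 24*u + 22*I*u + 48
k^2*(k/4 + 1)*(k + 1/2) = k^4/4 + 9*k^3/8 + k^2/2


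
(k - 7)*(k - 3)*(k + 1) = k^3 - 9*k^2 + 11*k + 21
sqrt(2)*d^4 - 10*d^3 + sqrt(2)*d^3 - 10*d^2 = d^2*(d - 5*sqrt(2))*(sqrt(2)*d + sqrt(2))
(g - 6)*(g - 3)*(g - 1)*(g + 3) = g^4 - 7*g^3 - 3*g^2 + 63*g - 54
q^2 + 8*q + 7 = (q + 1)*(q + 7)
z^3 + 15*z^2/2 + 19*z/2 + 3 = (z + 1/2)*(z + 1)*(z + 6)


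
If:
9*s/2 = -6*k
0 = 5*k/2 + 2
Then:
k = -4/5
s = 16/15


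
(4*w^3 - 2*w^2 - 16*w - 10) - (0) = 4*w^3 - 2*w^2 - 16*w - 10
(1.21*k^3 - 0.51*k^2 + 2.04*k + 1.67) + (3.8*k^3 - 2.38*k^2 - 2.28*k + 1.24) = 5.01*k^3 - 2.89*k^2 - 0.24*k + 2.91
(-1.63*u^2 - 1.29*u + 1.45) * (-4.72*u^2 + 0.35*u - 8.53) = 7.6936*u^4 + 5.5183*u^3 + 6.6084*u^2 + 11.5112*u - 12.3685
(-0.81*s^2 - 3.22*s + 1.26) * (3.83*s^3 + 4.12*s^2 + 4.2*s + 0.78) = -3.1023*s^5 - 15.6698*s^4 - 11.8426*s^3 - 8.9646*s^2 + 2.7804*s + 0.9828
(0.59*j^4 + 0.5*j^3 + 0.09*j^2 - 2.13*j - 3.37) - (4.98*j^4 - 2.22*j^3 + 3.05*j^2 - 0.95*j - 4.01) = -4.39*j^4 + 2.72*j^3 - 2.96*j^2 - 1.18*j + 0.64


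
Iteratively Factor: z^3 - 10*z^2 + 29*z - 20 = (z - 1)*(z^2 - 9*z + 20) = (z - 4)*(z - 1)*(z - 5)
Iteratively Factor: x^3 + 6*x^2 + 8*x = (x)*(x^2 + 6*x + 8) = x*(x + 4)*(x + 2)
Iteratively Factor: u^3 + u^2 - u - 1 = (u + 1)*(u^2 - 1) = (u - 1)*(u + 1)*(u + 1)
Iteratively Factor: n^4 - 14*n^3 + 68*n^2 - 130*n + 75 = (n - 3)*(n^3 - 11*n^2 + 35*n - 25) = (n - 3)*(n - 1)*(n^2 - 10*n + 25) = (n - 5)*(n - 3)*(n - 1)*(n - 5)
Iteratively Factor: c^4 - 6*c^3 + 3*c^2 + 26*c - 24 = (c - 4)*(c^3 - 2*c^2 - 5*c + 6) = (c - 4)*(c - 1)*(c^2 - c - 6) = (c - 4)*(c - 3)*(c - 1)*(c + 2)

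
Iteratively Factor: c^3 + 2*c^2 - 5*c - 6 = (c + 3)*(c^2 - c - 2) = (c - 2)*(c + 3)*(c + 1)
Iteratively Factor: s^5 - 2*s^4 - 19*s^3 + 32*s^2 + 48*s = (s - 4)*(s^4 + 2*s^3 - 11*s^2 - 12*s) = (s - 4)*(s - 3)*(s^3 + 5*s^2 + 4*s) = (s - 4)*(s - 3)*(s + 1)*(s^2 + 4*s) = (s - 4)*(s - 3)*(s + 1)*(s + 4)*(s)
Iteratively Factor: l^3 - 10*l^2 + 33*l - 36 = (l - 3)*(l^2 - 7*l + 12) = (l - 4)*(l - 3)*(l - 3)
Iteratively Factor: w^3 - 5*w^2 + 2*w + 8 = (w + 1)*(w^2 - 6*w + 8) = (w - 2)*(w + 1)*(w - 4)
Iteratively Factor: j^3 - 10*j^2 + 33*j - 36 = (j - 4)*(j^2 - 6*j + 9) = (j - 4)*(j - 3)*(j - 3)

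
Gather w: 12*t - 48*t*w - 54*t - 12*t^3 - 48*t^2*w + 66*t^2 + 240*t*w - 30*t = -12*t^3 + 66*t^2 - 72*t + w*(-48*t^2 + 192*t)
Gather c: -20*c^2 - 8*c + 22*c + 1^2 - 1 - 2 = -20*c^2 + 14*c - 2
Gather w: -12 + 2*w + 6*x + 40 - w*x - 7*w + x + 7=w*(-x - 5) + 7*x + 35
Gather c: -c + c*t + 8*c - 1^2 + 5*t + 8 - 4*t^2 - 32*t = c*(t + 7) - 4*t^2 - 27*t + 7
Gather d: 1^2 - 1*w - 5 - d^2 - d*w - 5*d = -d^2 + d*(-w - 5) - w - 4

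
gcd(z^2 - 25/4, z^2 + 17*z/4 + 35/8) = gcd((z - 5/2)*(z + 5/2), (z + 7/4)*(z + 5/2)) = z + 5/2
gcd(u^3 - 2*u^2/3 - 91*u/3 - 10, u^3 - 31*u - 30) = u^2 - u - 30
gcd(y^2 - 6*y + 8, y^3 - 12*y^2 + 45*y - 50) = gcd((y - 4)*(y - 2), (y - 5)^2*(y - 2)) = y - 2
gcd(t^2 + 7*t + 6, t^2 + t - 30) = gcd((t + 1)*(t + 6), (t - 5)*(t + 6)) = t + 6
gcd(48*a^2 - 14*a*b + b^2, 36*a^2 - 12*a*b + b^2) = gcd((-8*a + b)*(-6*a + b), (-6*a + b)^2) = 6*a - b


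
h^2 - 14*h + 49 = (h - 7)^2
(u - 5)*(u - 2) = u^2 - 7*u + 10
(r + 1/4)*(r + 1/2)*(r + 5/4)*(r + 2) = r^4 + 4*r^3 + 81*r^2/16 + 73*r/32 + 5/16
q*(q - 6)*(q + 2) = q^3 - 4*q^2 - 12*q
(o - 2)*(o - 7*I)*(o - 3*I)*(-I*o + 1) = -I*o^4 - 9*o^3 + 2*I*o^3 + 18*o^2 + 11*I*o^2 - 21*o - 22*I*o + 42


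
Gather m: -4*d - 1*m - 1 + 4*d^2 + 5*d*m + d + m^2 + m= 4*d^2 + 5*d*m - 3*d + m^2 - 1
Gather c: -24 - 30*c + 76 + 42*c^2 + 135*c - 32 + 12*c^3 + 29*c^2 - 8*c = 12*c^3 + 71*c^2 + 97*c + 20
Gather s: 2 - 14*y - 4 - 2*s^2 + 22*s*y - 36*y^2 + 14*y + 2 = -2*s^2 + 22*s*y - 36*y^2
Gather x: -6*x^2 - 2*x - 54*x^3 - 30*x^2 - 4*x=-54*x^3 - 36*x^2 - 6*x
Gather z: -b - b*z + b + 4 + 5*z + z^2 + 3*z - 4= z^2 + z*(8 - b)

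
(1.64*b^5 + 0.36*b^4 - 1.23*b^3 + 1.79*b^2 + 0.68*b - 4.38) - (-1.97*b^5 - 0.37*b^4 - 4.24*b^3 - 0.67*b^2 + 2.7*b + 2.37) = 3.61*b^5 + 0.73*b^4 + 3.01*b^3 + 2.46*b^2 - 2.02*b - 6.75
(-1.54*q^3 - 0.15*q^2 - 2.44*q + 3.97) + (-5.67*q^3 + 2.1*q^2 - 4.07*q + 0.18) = -7.21*q^3 + 1.95*q^2 - 6.51*q + 4.15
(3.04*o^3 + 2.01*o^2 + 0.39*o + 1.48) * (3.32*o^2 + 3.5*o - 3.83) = 10.0928*o^5 + 17.3132*o^4 - 3.3134*o^3 - 1.4197*o^2 + 3.6863*o - 5.6684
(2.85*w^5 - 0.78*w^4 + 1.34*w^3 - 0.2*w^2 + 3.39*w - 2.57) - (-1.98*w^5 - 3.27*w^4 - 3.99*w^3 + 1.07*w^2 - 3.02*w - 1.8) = 4.83*w^5 + 2.49*w^4 + 5.33*w^3 - 1.27*w^2 + 6.41*w - 0.77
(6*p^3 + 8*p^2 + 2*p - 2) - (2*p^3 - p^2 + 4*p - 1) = 4*p^3 + 9*p^2 - 2*p - 1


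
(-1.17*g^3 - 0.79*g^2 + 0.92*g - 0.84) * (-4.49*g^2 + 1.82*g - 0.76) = 5.2533*g^5 + 1.4177*g^4 - 4.6794*g^3 + 6.0464*g^2 - 2.228*g + 0.6384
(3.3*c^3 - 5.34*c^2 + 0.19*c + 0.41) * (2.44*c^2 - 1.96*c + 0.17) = 8.052*c^5 - 19.4976*c^4 + 11.491*c^3 - 0.2798*c^2 - 0.7713*c + 0.0697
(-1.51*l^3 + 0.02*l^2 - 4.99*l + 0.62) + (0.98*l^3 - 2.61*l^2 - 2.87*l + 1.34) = -0.53*l^3 - 2.59*l^2 - 7.86*l + 1.96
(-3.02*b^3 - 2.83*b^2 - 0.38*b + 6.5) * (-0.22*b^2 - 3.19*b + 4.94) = 0.6644*b^5 + 10.2564*b^4 - 5.8075*b^3 - 14.198*b^2 - 22.6122*b + 32.11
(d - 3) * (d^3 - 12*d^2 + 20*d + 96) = d^4 - 15*d^3 + 56*d^2 + 36*d - 288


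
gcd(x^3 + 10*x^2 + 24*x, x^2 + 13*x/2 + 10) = x + 4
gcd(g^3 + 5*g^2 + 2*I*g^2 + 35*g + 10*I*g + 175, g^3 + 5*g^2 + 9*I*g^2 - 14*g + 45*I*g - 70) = g^2 + g*(5 + 7*I) + 35*I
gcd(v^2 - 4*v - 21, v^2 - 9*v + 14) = v - 7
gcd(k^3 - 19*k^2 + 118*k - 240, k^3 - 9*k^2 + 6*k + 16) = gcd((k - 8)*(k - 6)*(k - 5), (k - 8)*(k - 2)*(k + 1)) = k - 8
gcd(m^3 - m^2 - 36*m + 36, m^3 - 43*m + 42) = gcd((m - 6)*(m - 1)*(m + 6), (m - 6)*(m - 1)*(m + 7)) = m^2 - 7*m + 6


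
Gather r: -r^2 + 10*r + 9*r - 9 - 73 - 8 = -r^2 + 19*r - 90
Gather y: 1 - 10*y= 1 - 10*y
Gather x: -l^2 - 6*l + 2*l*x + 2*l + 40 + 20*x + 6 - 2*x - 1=-l^2 - 4*l + x*(2*l + 18) + 45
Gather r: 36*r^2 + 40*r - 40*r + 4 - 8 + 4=36*r^2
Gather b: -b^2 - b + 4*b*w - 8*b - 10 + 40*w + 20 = -b^2 + b*(4*w - 9) + 40*w + 10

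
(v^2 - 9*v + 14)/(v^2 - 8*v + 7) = (v - 2)/(v - 1)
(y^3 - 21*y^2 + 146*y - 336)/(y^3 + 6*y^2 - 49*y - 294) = (y^2 - 14*y + 48)/(y^2 + 13*y + 42)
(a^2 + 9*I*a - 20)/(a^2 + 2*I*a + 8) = (a + 5*I)/(a - 2*I)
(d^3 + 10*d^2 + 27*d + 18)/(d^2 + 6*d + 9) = (d^2 + 7*d + 6)/(d + 3)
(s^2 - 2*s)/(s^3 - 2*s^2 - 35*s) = (2 - s)/(-s^2 + 2*s + 35)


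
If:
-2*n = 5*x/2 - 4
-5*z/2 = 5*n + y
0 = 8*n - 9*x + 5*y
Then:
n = -125*z/98 - 72/49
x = 50*z/49 + 136/49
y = 190*z/49 + 360/49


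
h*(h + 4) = h^2 + 4*h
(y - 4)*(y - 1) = y^2 - 5*y + 4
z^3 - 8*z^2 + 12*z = z*(z - 6)*(z - 2)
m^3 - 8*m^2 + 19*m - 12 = (m - 4)*(m - 3)*(m - 1)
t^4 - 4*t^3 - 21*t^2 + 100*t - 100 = (t - 5)*(t - 2)^2*(t + 5)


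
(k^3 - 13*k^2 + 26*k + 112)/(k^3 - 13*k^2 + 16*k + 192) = (k^2 - 5*k - 14)/(k^2 - 5*k - 24)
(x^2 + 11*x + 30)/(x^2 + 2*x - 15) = (x + 6)/(x - 3)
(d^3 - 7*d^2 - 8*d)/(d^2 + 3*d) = (d^2 - 7*d - 8)/(d + 3)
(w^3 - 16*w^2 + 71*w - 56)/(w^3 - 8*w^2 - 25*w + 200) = (w^2 - 8*w + 7)/(w^2 - 25)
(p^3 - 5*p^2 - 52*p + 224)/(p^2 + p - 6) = (p^3 - 5*p^2 - 52*p + 224)/(p^2 + p - 6)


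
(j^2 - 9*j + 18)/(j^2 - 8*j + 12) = (j - 3)/(j - 2)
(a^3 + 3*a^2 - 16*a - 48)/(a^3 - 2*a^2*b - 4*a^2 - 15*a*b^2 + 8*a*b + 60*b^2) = (a^2 + 7*a + 12)/(a^2 - 2*a*b - 15*b^2)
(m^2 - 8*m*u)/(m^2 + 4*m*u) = (m - 8*u)/(m + 4*u)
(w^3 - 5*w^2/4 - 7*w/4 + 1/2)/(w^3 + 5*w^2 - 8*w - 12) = (w - 1/4)/(w + 6)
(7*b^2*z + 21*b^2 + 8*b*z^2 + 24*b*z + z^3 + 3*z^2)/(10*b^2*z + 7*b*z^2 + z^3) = (7*b^2*z + 21*b^2 + 8*b*z^2 + 24*b*z + z^3 + 3*z^2)/(z*(10*b^2 + 7*b*z + z^2))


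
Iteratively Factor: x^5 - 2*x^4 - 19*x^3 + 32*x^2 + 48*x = (x - 4)*(x^4 + 2*x^3 - 11*x^2 - 12*x) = (x - 4)*(x + 4)*(x^3 - 2*x^2 - 3*x) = x*(x - 4)*(x + 4)*(x^2 - 2*x - 3) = x*(x - 4)*(x - 3)*(x + 4)*(x + 1)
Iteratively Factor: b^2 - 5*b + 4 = (b - 1)*(b - 4)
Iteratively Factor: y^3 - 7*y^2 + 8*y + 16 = (y + 1)*(y^2 - 8*y + 16) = (y - 4)*(y + 1)*(y - 4)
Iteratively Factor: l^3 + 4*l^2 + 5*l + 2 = (l + 2)*(l^2 + 2*l + 1) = (l + 1)*(l + 2)*(l + 1)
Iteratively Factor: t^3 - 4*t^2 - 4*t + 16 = (t - 2)*(t^2 - 2*t - 8) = (t - 2)*(t + 2)*(t - 4)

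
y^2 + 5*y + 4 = (y + 1)*(y + 4)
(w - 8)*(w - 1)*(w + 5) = w^3 - 4*w^2 - 37*w + 40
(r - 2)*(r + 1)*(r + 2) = r^3 + r^2 - 4*r - 4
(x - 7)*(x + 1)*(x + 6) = x^3 - 43*x - 42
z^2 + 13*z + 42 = (z + 6)*(z + 7)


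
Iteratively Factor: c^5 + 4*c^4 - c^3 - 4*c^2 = (c)*(c^4 + 4*c^3 - c^2 - 4*c) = c^2*(c^3 + 4*c^2 - c - 4) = c^2*(c + 1)*(c^2 + 3*c - 4) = c^2*(c - 1)*(c + 1)*(c + 4)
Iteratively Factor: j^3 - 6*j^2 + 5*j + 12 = (j - 4)*(j^2 - 2*j - 3) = (j - 4)*(j + 1)*(j - 3)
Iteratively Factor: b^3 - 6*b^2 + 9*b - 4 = (b - 1)*(b^2 - 5*b + 4) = (b - 4)*(b - 1)*(b - 1)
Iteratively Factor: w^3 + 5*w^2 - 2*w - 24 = (w + 3)*(w^2 + 2*w - 8) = (w + 3)*(w + 4)*(w - 2)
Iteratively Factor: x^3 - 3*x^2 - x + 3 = (x + 1)*(x^2 - 4*x + 3) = (x - 1)*(x + 1)*(x - 3)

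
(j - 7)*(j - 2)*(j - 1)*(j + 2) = j^4 - 8*j^3 + 3*j^2 + 32*j - 28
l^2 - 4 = (l - 2)*(l + 2)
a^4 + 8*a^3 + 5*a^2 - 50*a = a*(a - 2)*(a + 5)^2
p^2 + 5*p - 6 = (p - 1)*(p + 6)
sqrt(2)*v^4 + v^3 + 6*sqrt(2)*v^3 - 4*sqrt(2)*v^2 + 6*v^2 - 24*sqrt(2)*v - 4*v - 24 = (v - 2)*(v + 2)*(v + 6)*(sqrt(2)*v + 1)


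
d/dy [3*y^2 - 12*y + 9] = 6*y - 12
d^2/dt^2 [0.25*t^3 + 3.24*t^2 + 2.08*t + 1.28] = 1.5*t + 6.48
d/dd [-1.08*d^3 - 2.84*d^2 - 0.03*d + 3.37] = -3.24*d^2 - 5.68*d - 0.03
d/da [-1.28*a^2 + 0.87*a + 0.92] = 0.87 - 2.56*a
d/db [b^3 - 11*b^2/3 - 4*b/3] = 3*b^2 - 22*b/3 - 4/3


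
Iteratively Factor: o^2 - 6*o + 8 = (o - 2)*(o - 4)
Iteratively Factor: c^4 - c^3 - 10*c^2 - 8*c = (c + 2)*(c^3 - 3*c^2 - 4*c) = c*(c + 2)*(c^2 - 3*c - 4) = c*(c + 1)*(c + 2)*(c - 4)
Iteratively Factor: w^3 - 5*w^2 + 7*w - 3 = (w - 1)*(w^2 - 4*w + 3) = (w - 1)^2*(w - 3)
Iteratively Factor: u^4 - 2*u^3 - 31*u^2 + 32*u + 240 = (u + 4)*(u^3 - 6*u^2 - 7*u + 60) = (u - 5)*(u + 4)*(u^2 - u - 12) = (u - 5)*(u - 4)*(u + 4)*(u + 3)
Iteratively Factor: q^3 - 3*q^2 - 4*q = (q)*(q^2 - 3*q - 4) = q*(q + 1)*(q - 4)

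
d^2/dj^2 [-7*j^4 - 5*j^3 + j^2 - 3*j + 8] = -84*j^2 - 30*j + 2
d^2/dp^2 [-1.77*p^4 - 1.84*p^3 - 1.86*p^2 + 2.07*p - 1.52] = -21.24*p^2 - 11.04*p - 3.72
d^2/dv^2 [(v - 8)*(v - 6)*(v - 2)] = 6*v - 32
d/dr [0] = 0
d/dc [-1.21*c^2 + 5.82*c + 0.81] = 5.82 - 2.42*c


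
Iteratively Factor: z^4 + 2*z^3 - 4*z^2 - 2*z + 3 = (z - 1)*(z^3 + 3*z^2 - z - 3) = (z - 1)*(z + 3)*(z^2 - 1) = (z - 1)^2*(z + 3)*(z + 1)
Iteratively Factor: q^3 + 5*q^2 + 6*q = (q + 2)*(q^2 + 3*q) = q*(q + 2)*(q + 3)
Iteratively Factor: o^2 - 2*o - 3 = (o + 1)*(o - 3)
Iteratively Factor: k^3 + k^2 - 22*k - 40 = (k + 2)*(k^2 - k - 20) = (k + 2)*(k + 4)*(k - 5)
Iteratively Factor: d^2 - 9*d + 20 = (d - 5)*(d - 4)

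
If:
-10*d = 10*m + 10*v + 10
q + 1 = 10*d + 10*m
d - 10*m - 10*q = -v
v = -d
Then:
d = 6/5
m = -1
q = 1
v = -6/5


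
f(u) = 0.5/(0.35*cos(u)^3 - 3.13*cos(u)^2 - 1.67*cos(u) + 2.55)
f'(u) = 0.5*(1.05*sin(u)*cos(u)^2 - 6.26*sin(u)*cos(u) - 1.67*sin(u))/(0.35*cos(u)^3 - 3.13*cos(u)^2 - 1.67*cos(u) + 2.55)^2 = (0.525*cos(u)^2 - 3.13*cos(u) - 0.835)*sin(u)/(0.35*cos(u)^3 - 3.13*cos(u)^2 - 1.67*cos(u) + 2.55)^2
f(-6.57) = -0.31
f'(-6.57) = 0.36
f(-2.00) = 0.19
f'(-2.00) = -0.07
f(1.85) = 0.18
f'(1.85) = 0.01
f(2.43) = 0.27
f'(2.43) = 0.34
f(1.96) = 0.18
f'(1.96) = 0.05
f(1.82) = 0.18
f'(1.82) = -0.00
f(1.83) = 0.18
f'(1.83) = 0.00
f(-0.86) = 2.22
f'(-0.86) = 39.63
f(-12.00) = -0.57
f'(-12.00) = -2.16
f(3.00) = 0.63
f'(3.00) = 0.62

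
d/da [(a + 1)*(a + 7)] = 2*a + 8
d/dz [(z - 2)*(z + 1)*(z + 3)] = 3*z^2 + 4*z - 5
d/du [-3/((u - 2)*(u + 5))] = 3*(2*u + 3)/((u - 2)^2*(u + 5)^2)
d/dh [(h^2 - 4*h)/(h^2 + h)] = 5/(h^2 + 2*h + 1)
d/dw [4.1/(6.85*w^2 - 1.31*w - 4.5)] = (5.371 - 56.17*w)/(-6.85*w^2 + 1.31*w + 4.5)^2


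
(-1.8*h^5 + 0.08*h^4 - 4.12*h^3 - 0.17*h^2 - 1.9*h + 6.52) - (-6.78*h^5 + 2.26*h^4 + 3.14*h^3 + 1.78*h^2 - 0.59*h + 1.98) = 4.98*h^5 - 2.18*h^4 - 7.26*h^3 - 1.95*h^2 - 1.31*h + 4.54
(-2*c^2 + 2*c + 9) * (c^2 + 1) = -2*c^4 + 2*c^3 + 7*c^2 + 2*c + 9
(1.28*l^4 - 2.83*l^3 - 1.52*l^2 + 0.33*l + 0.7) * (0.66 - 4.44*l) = -5.6832*l^5 + 13.41*l^4 + 4.881*l^3 - 2.4684*l^2 - 2.8902*l + 0.462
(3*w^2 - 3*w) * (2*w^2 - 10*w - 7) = 6*w^4 - 36*w^3 + 9*w^2 + 21*w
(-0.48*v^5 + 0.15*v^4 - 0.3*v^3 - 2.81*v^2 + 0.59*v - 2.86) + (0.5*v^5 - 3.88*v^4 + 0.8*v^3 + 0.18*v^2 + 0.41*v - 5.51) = 0.02*v^5 - 3.73*v^4 + 0.5*v^3 - 2.63*v^2 + 1.0*v - 8.37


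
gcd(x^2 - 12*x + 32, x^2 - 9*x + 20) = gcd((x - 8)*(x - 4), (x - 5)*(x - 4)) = x - 4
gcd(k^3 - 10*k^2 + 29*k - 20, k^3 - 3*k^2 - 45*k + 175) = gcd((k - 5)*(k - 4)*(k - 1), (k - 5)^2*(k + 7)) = k - 5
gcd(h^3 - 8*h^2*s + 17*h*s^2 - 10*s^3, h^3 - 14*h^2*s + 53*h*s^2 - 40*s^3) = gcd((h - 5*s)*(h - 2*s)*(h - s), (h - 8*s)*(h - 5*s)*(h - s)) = h^2 - 6*h*s + 5*s^2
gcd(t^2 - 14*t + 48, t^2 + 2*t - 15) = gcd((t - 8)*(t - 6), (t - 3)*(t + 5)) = 1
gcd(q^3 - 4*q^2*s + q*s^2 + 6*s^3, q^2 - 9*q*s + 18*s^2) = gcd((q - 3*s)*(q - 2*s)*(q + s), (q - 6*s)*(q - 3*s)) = q - 3*s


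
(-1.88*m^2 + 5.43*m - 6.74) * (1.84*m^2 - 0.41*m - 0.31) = -3.4592*m^4 + 10.762*m^3 - 14.0451*m^2 + 1.0801*m + 2.0894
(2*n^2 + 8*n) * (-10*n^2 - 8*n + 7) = -20*n^4 - 96*n^3 - 50*n^2 + 56*n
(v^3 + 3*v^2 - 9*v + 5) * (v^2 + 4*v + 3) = v^5 + 7*v^4 + 6*v^3 - 22*v^2 - 7*v + 15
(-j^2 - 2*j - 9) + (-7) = -j^2 - 2*j - 16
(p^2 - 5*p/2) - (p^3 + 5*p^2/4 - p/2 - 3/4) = -p^3 - p^2/4 - 2*p + 3/4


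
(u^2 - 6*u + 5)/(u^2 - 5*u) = (u - 1)/u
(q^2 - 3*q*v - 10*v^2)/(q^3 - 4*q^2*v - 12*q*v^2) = (q - 5*v)/(q*(q - 6*v))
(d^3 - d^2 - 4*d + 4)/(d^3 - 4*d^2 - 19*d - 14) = (d^2 - 3*d + 2)/(d^2 - 6*d - 7)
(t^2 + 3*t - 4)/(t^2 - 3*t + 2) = (t + 4)/(t - 2)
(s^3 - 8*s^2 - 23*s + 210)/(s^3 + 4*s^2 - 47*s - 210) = (s - 6)/(s + 6)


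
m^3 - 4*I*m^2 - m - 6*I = (m - 3*I)*(m - 2*I)*(m + I)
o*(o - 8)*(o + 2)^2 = o^4 - 4*o^3 - 28*o^2 - 32*o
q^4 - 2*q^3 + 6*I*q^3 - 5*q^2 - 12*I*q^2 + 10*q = q*(q - 2)*(q + I)*(q + 5*I)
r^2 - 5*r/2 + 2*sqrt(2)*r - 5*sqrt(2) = (r - 5/2)*(r + 2*sqrt(2))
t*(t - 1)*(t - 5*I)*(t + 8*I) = t^4 - t^3 + 3*I*t^3 + 40*t^2 - 3*I*t^2 - 40*t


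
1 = 1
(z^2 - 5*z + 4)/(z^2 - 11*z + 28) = (z - 1)/(z - 7)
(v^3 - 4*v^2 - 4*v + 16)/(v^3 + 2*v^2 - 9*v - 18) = (v^2 - 6*v + 8)/(v^2 - 9)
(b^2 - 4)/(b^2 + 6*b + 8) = (b - 2)/(b + 4)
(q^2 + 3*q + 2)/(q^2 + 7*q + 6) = (q + 2)/(q + 6)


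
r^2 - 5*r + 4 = (r - 4)*(r - 1)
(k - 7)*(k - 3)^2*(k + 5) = k^4 - 8*k^3 - 14*k^2 + 192*k - 315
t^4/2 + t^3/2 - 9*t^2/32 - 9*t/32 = t*(t/2 + 1/2)*(t - 3/4)*(t + 3/4)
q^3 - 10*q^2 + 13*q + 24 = (q - 8)*(q - 3)*(q + 1)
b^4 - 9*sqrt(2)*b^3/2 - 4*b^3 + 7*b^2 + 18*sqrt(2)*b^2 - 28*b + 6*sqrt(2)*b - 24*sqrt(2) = (b - 4)*(b - 3*sqrt(2))*(b - 2*sqrt(2))*(b + sqrt(2)/2)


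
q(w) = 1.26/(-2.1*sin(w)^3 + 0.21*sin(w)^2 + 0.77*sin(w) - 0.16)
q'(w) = 1.26*(6.3*sin(w)^2*cos(w) - 0.42*sin(w)*cos(w) - 0.77*cos(w))/(-2.1*sin(w)^3 + 0.21*sin(w)^2 + 0.77*sin(w) - 0.16)^2 = (7.938*sin(w)^2 - 0.5292*sin(w) - 0.9702)*cos(w)/(2.1*sin(w)^3 - 0.21*sin(w)^2 - 0.77*sin(w) + 0.16)^2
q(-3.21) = -11.77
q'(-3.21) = 84.37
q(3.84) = -125.90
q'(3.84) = -20277.79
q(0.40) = 26.42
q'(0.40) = 11.14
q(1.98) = -1.40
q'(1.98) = -2.58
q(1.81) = -1.11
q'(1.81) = -1.10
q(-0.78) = 9.49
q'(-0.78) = 134.13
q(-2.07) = 1.69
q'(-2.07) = -4.82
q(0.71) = -8.37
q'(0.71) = 68.92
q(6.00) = -4.03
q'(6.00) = -1.99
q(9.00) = 27.39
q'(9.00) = -68.83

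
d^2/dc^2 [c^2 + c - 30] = 2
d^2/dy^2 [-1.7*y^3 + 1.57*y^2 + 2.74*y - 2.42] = 3.14 - 10.2*y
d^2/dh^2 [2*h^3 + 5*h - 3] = 12*h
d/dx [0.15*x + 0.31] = 0.150000000000000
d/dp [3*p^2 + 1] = 6*p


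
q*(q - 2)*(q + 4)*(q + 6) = q^4 + 8*q^3 + 4*q^2 - 48*q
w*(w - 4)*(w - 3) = w^3 - 7*w^2 + 12*w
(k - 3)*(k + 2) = k^2 - k - 6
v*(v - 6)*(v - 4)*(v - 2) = v^4 - 12*v^3 + 44*v^2 - 48*v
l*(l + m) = l^2 + l*m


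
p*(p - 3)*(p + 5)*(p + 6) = p^4 + 8*p^3 - 3*p^2 - 90*p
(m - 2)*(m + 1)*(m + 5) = m^3 + 4*m^2 - 7*m - 10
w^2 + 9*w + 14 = (w + 2)*(w + 7)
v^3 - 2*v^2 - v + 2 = (v - 2)*(v - 1)*(v + 1)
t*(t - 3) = t^2 - 3*t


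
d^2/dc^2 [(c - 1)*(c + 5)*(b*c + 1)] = 6*b*c + 8*b + 2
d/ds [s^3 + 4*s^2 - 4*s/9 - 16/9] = 3*s^2 + 8*s - 4/9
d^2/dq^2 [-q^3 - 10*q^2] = -6*q - 20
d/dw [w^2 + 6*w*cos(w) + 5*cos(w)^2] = -6*w*sin(w) + 2*w - 5*sin(2*w) + 6*cos(w)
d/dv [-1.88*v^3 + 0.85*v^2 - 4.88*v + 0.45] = -5.64*v^2 + 1.7*v - 4.88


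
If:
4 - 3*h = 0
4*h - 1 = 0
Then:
No Solution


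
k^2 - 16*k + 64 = (k - 8)^2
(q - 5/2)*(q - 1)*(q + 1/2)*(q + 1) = q^4 - 2*q^3 - 9*q^2/4 + 2*q + 5/4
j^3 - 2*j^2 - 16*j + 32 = (j - 4)*(j - 2)*(j + 4)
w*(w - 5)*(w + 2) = w^3 - 3*w^2 - 10*w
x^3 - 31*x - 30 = (x - 6)*(x + 1)*(x + 5)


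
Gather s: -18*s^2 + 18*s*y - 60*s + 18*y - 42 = -18*s^2 + s*(18*y - 60) + 18*y - 42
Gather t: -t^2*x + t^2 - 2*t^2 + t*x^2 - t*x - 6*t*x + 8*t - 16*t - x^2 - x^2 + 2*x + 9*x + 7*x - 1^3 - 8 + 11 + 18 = t^2*(-x - 1) + t*(x^2 - 7*x - 8) - 2*x^2 + 18*x + 20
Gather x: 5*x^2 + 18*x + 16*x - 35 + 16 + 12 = 5*x^2 + 34*x - 7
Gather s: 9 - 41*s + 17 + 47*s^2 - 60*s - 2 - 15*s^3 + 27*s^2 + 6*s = -15*s^3 + 74*s^2 - 95*s + 24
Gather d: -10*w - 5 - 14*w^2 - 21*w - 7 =-14*w^2 - 31*w - 12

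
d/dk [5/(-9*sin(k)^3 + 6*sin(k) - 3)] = 5*(9*sin(k)^2 - 2)*cos(k)/(3*(3*sin(k)^3 - 2*sin(k) + 1)^2)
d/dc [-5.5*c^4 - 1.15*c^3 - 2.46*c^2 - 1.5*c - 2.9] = -22.0*c^3 - 3.45*c^2 - 4.92*c - 1.5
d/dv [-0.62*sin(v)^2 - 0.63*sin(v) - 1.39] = -(1.24*sin(v) + 0.63)*cos(v)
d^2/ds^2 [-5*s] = 0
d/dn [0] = 0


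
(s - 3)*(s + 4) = s^2 + s - 12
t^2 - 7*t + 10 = (t - 5)*(t - 2)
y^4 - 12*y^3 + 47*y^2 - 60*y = y*(y - 5)*(y - 4)*(y - 3)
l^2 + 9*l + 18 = (l + 3)*(l + 6)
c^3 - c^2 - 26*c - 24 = (c - 6)*(c + 1)*(c + 4)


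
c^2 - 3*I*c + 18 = (c - 6*I)*(c + 3*I)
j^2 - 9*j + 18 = (j - 6)*(j - 3)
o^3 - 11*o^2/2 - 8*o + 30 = (o - 6)*(o - 2)*(o + 5/2)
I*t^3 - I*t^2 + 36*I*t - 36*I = (t - 6*I)*(t + 6*I)*(I*t - I)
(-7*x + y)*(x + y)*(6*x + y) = -42*x^3 - 43*x^2*y + y^3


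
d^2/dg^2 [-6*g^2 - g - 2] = -12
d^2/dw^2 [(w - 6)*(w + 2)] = 2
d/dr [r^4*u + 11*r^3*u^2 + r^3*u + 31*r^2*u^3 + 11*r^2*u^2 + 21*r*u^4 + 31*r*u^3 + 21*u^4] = u*(4*r^3 + 33*r^2*u + 3*r^2 + 62*r*u^2 + 22*r*u + 21*u^3 + 31*u^2)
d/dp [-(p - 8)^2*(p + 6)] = (-3*p - 4)*(p - 8)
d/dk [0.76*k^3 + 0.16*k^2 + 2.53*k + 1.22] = 2.28*k^2 + 0.32*k + 2.53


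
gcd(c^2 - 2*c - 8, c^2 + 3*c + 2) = c + 2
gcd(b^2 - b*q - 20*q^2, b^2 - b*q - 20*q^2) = -b^2 + b*q + 20*q^2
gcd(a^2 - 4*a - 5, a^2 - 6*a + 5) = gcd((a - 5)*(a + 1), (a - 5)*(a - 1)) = a - 5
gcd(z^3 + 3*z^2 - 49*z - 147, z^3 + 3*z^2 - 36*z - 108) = z + 3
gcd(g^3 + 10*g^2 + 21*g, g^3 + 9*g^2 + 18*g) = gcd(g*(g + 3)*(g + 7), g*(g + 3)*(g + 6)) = g^2 + 3*g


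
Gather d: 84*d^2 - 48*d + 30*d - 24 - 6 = 84*d^2 - 18*d - 30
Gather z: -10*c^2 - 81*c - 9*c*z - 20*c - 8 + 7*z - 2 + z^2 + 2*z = -10*c^2 - 101*c + z^2 + z*(9 - 9*c) - 10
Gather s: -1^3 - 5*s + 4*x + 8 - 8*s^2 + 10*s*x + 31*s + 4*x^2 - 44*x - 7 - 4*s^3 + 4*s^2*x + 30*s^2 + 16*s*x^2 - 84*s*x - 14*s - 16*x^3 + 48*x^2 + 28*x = -4*s^3 + s^2*(4*x + 22) + s*(16*x^2 - 74*x + 12) - 16*x^3 + 52*x^2 - 12*x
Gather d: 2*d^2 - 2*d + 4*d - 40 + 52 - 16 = 2*d^2 + 2*d - 4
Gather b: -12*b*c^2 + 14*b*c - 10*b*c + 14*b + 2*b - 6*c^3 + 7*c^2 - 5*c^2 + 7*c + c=b*(-12*c^2 + 4*c + 16) - 6*c^3 + 2*c^2 + 8*c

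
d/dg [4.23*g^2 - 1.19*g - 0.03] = 8.46*g - 1.19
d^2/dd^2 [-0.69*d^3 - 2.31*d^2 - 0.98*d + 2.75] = -4.14*d - 4.62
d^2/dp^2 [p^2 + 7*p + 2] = 2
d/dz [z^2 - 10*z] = 2*z - 10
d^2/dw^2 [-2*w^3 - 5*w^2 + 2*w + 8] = -12*w - 10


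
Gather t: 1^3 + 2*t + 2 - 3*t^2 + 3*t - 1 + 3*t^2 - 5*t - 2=0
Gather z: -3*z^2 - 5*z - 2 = -3*z^2 - 5*z - 2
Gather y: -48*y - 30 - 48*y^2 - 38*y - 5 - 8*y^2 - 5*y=-56*y^2 - 91*y - 35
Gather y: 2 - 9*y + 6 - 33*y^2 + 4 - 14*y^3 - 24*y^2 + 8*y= -14*y^3 - 57*y^2 - y + 12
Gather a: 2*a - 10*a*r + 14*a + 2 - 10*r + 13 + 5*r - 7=a*(16 - 10*r) - 5*r + 8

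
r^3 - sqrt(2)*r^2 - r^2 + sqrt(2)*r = r*(r - 1)*(r - sqrt(2))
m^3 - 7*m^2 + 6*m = m*(m - 6)*(m - 1)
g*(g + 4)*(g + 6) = g^3 + 10*g^2 + 24*g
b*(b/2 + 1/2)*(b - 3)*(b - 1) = b^4/2 - 3*b^3/2 - b^2/2 + 3*b/2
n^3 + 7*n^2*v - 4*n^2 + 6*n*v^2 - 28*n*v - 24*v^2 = (n - 4)*(n + v)*(n + 6*v)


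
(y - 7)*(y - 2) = y^2 - 9*y + 14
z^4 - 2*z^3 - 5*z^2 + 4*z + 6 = (z - 3)*(z + 1)*(z - sqrt(2))*(z + sqrt(2))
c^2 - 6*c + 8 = (c - 4)*(c - 2)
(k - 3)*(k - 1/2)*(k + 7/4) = k^3 - 7*k^2/4 - 37*k/8 + 21/8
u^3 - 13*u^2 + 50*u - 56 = (u - 7)*(u - 4)*(u - 2)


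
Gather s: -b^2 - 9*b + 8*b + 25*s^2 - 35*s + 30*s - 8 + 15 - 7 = -b^2 - b + 25*s^2 - 5*s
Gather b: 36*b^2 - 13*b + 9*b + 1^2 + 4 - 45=36*b^2 - 4*b - 40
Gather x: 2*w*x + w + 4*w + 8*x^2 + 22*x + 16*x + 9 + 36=5*w + 8*x^2 + x*(2*w + 38) + 45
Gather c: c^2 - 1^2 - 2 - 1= c^2 - 4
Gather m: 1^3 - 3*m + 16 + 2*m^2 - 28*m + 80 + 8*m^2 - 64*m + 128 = 10*m^2 - 95*m + 225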